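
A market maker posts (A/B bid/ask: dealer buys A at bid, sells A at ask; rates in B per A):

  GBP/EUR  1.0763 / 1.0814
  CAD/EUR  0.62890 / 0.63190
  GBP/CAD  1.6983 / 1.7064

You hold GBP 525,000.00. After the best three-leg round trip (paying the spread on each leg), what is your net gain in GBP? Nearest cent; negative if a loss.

Net result: GBP -961.20 (no profitable arbitrage after spreads)

Best loop GBP → EUR → CAD → GBP:
GBP 525,000.00 × 1.0763 (sell GBP at bid) = EUR 565,057.50
EUR 565,057.50 ÷ 0.63190 (buy CAD at ask) = CAD 894,219.81
CAD 894,219.81 ÷ 1.7064 (buy GBP at ask) = GBP 524,038.80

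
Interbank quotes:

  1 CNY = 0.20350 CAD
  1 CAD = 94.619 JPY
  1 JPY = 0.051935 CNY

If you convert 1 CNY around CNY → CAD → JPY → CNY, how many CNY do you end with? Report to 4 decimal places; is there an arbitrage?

1.0000 (no arbitrage)

Around CNY → CAD → JPY → CNY: 1 × 0.20350 × 94.619 × 0.051935 = 1.000007
Product ≈ 1 (deviation 0.001%, within rounding noise).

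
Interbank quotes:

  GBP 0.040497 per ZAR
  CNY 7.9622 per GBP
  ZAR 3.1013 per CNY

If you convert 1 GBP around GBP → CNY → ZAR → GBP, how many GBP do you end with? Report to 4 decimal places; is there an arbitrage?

1.0000 (no arbitrage)

Around GBP → CNY → ZAR → GBP: 1 × 7.9622 × 3.1013 × 0.040497 = 0.999999
Product ≈ 1 (deviation 0.000%, within rounding noise).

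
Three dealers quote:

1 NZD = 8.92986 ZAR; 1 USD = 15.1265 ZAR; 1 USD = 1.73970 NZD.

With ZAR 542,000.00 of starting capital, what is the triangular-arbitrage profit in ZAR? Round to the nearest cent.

Profit: ZAR 14,646.97

Profitable loop is ZAR → USD → NZD → ZAR:
ZAR 542,000.00 ÷ 15.1265 = USD 35,831.16
USD 35,831.16 × 1.73970 = NZD 62,335.46
NZD 62,335.46 × 8.92986 = ZAR 556,646.97
Profit = ZAR 556,646.97 − ZAR 542,000.00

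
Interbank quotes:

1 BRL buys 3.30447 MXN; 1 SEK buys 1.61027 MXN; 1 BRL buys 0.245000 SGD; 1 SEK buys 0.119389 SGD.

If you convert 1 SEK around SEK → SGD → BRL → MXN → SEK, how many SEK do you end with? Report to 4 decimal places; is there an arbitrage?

1.0000 (no arbitrage)

Around SEK → SGD → BRL → MXN → SEK: 1 × 0.119389 ÷ 0.245000 × 3.30447 ÷ 1.61027 = 1.000003
Product ≈ 1 (deviation 0.000%, within rounding noise).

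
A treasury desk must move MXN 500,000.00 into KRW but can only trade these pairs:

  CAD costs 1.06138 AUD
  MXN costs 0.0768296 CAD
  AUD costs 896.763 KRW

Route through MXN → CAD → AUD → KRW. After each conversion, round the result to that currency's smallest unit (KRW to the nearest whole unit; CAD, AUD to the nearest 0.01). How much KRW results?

KRW 36,563,449

MXN 500,000.00 × 0.0768296 = CAD 38,414.80
CAD 38,414.80 × 1.06138 = AUD 40,772.70
AUD 40,772.70 × 896.763 = KRW 36,563,449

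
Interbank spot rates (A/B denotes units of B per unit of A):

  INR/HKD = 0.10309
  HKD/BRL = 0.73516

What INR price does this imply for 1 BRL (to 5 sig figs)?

1 BRL ÷ 0.73516 = 1.36025 HKD
1.36025 HKD ÷ 0.10309 = 13.1948 INR

BRL/INR = 13.195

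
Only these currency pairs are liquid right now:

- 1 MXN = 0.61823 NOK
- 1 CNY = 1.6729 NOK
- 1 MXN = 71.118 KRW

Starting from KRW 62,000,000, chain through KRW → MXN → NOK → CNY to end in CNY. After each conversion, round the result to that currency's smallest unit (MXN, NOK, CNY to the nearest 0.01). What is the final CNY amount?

KRW 62,000,000 ÷ 71.118 = MXN 871,790.55
MXN 871,790.55 × 0.61823 = NOK 538,967.07
NOK 538,967.07 ÷ 1.6729 = CNY 322,175.31

CNY 322,175.31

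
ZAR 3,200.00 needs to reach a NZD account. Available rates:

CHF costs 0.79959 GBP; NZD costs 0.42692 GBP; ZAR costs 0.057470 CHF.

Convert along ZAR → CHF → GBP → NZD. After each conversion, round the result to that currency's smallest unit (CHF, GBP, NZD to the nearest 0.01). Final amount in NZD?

NZD 344.42

ZAR 3,200.00 × 0.057470 = CHF 183.90
CHF 183.90 × 0.79959 = GBP 147.04
GBP 147.04 ÷ 0.42692 = NZD 344.42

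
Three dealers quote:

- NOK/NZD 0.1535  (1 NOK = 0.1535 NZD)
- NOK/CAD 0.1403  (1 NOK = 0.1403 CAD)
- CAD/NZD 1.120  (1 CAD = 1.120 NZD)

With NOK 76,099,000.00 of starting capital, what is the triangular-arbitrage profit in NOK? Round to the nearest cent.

Profitable loop is NOK → CAD → NZD → NOK:
NOK 76,099,000.00 × 0.1403 = CAD 10,676,689.70
CAD 10,676,689.70 × 1.120 = NZD 11,957,892.46
NZD 11,957,892.46 ÷ 0.1535 = NOK 77,901,579.57
Profit = NOK 77,901,579.57 − NOK 76,099,000.00

Profit: NOK 1,802,579.57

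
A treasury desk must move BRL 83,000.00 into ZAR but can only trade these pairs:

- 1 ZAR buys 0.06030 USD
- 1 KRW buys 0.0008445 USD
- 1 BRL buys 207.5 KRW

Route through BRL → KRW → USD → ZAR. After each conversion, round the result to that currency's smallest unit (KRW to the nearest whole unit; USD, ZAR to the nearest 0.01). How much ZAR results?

BRL 83,000.00 × 207.5 = KRW 17,222,500
KRW 17,222,500 × 0.0008445 = USD 14,544.40
USD 14,544.40 ÷ 0.06030 = ZAR 241,200.66

ZAR 241,200.66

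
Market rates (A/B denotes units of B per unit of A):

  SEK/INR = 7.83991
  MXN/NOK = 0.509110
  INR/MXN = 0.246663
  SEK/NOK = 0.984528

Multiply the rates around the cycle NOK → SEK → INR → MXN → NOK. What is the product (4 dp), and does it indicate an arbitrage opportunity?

1.0000 (no arbitrage)

Around NOK → SEK → INR → MXN → NOK: 1 ÷ 0.984528 × 7.83991 × 0.246663 × 0.509110 = 0.999997
Product ≈ 1 (deviation 0.000%, within rounding noise).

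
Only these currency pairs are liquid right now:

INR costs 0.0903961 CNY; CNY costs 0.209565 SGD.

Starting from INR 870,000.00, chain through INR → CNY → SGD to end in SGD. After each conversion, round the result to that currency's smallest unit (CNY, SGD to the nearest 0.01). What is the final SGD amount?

INR 870,000.00 × 0.0903961 = CNY 78,644.61
CNY 78,644.61 × 0.209565 = SGD 16,481.16

SGD 16,481.16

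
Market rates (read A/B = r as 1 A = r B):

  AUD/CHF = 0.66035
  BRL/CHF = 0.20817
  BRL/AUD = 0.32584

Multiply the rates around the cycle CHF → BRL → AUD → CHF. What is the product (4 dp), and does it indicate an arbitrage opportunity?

1.0336 (arbitrage exists)

Around CHF → BRL → AUD → CHF: 1 ÷ 0.20817 × 0.32584 × 0.66035 = 1.033619
Product > 1; profitable direction is CHF → BRL → AUD → CHF.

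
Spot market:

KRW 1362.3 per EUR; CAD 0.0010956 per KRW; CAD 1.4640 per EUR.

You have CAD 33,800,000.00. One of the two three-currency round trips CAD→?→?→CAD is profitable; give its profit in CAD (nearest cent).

Profit: CAD 658,820.18

Profitable loop is CAD → EUR → KRW → CAD:
CAD 33,800,000.00 ÷ 1.4640 = EUR 23,087,431.69
EUR 23,087,431.69 × 1362.3 = KRW 31,452,008,197
KRW 31,452,008,197 × 0.0010956 = CAD 34,458,820.18
Profit = CAD 34,458,820.18 − CAD 33,800,000.00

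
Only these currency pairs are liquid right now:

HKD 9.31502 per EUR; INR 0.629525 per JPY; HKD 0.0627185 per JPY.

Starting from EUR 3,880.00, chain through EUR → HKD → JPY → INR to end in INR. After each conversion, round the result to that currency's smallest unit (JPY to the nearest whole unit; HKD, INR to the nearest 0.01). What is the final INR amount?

INR 362,771.34

EUR 3,880.00 × 9.31502 = HKD 36,142.28
HKD 36,142.28 ÷ 0.0627185 = JPY 576,262
JPY 576,262 × 0.629525 = INR 362,771.34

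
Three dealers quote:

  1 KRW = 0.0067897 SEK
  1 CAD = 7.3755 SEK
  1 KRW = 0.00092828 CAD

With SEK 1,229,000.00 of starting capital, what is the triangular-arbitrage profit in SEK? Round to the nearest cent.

Profitable loop is SEK → KRW → CAD → SEK:
SEK 1,229,000.00 ÷ 0.0067897 = KRW 181,009,470
KRW 181,009,470 × 0.00092828 = CAD 168,027.47
CAD 168,027.47 × 7.3755 = SEK 1,239,286.61
Profit = SEK 1,239,286.61 − SEK 1,229,000.00

Profit: SEK 10,286.61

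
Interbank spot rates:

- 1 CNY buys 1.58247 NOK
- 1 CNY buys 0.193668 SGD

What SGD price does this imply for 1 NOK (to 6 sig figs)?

NOK/SGD = 0.122383

1 NOK ÷ 1.58247 = 0.631924 CNY
0.631924 CNY × 0.193668 = 0.122383 SGD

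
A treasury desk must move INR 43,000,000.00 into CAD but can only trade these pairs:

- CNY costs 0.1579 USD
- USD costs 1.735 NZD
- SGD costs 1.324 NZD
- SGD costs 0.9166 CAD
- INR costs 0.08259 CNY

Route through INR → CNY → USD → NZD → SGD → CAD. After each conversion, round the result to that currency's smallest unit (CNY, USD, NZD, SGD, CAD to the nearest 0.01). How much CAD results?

CAD 673,549.31

INR 43,000,000.00 × 0.08259 = CNY 3,551,370.00
CNY 3,551,370.00 × 0.1579 = USD 560,761.32
USD 560,761.32 × 1.735 = NZD 972,920.89
NZD 972,920.89 ÷ 1.324 = SGD 734,834.51
SGD 734,834.51 × 0.9166 = CAD 673,549.31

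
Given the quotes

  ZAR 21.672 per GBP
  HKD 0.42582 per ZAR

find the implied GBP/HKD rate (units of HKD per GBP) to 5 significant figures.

1 GBP × 21.672 = 21.672 ZAR
21.672 ZAR × 0.42582 = 9.22837 HKD

GBP/HKD = 9.2284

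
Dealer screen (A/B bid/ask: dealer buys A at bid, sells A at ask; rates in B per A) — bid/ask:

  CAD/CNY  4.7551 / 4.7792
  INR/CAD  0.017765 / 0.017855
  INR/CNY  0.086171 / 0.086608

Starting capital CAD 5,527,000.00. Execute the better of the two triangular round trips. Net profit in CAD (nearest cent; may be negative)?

Best loop CAD → INR → CNY → CAD:
CAD 5,527,000.00 ÷ 0.017855 (buy INR at ask) = INR 309,549,145.90
INR 309,549,145.90 × 0.086171 (sell INR at bid) = CNY 26,674,159.45
CNY 26,674,159.45 ÷ 4.7792 (buy CAD at ask) = CAD 5,581,302.20

Net profit: CAD 54,302.20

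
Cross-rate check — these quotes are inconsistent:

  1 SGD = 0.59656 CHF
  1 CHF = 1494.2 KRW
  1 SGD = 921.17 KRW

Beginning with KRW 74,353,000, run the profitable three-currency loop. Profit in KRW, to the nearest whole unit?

Profit: KRW 2,484,888

Profitable loop is KRW → CHF → SGD → KRW:
KRW 74,353,000 ÷ 1494.2 = CHF 49,761.08
CHF 49,761.08 ÷ 0.59656 = SGD 83,413.36
SGD 83,413.36 × 921.17 = KRW 76,837,888
Profit = KRW 76,837,888 − KRW 74,353,000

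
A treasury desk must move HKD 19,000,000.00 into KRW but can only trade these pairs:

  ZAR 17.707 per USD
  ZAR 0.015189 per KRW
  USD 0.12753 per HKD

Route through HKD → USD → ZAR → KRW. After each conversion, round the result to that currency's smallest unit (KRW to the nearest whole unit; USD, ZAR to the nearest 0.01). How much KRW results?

KRW 2,824,761,373

HKD 19,000,000.00 × 0.12753 = USD 2,423,070.00
USD 2,423,070.00 × 17.707 = ZAR 42,905,300.49
ZAR 42,905,300.49 ÷ 0.015189 = KRW 2,824,761,373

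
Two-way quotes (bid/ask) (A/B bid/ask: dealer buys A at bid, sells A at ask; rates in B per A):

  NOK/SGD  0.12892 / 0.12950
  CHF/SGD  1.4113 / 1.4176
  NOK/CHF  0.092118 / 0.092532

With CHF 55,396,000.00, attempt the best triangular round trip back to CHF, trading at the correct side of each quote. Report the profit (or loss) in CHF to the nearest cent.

Best loop CHF → SGD → NOK → CHF:
CHF 55,396,000.00 × 1.4113 (sell CHF at bid) = SGD 78,180,374.80
SGD 78,180,374.80 ÷ 0.12950 (buy NOK at ask) = NOK 603,709,457.92
NOK 603,709,457.92 × 0.092118 (sell NOK at bid) = CHF 55,612,507.84

Net profit: CHF 216,507.84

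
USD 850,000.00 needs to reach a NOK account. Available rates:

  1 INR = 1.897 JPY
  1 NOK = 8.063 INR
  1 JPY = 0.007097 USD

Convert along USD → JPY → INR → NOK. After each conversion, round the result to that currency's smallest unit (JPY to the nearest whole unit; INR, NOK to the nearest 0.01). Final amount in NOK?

NOK 7,830,331.13

USD 850,000.00 ÷ 0.007097 = JPY 119,768,916
JPY 119,768,916 ÷ 1.897 = INR 63,135,959.94
INR 63,135,959.94 ÷ 8.063 = NOK 7,830,331.13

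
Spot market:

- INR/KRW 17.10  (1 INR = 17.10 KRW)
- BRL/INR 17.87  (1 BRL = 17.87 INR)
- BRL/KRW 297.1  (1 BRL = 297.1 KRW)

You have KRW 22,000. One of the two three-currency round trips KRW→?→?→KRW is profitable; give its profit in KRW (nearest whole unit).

Profitable loop is KRW → BRL → INR → KRW:
KRW 22,000 ÷ 297.1 = BRL 74.05
BRL 74.05 × 17.87 = INR 1,323.26
INR 1,323.26 × 17.10 = KRW 22,628
Profit = KRW 22,628 − KRW 22,000

Profit: KRW 628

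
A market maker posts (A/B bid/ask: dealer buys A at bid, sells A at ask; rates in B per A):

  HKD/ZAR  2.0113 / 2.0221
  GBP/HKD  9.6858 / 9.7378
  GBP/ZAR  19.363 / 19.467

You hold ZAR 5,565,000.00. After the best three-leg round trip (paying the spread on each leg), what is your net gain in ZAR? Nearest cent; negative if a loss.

Best loop ZAR → GBP → HKD → ZAR:
ZAR 5,565,000.00 ÷ 19.467 (buy GBP at ask) = GBP 285,868.39
GBP 285,868.39 × 9.6858 (sell GBP at bid) = HKD 2,768,864.08
HKD 2,768,864.08 × 2.0113 (sell HKD at bid) = ZAR 5,569,016.32

Net profit: ZAR 4,016.32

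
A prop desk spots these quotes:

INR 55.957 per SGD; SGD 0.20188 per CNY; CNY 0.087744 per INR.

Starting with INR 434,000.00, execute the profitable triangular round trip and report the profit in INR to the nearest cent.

Profitable loop is INR → SGD → CNY → INR:
INR 434,000.00 ÷ 55.957 = SGD 7,755.96
SGD 7,755.96 ÷ 0.20188 = CNY 38,418.64
CNY 38,418.64 ÷ 0.087744 = INR 437,849.22
Profit = INR 437,849.22 − INR 434,000.00

Profit: INR 3,849.22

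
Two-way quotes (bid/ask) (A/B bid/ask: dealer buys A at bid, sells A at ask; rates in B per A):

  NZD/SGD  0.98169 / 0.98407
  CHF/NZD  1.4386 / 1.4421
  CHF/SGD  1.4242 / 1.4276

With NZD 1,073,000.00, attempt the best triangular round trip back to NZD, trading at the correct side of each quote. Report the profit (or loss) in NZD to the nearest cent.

Best loop NZD → CHF → SGD → NZD:
NZD 1,073,000.00 ÷ 1.4421 (buy CHF at ask) = CHF 744,053.81
CHF 744,053.81 × 1.4242 (sell CHF at bid) = SGD 1,059,681.44
SGD 1,059,681.44 ÷ 0.98407 (buy NZD at ask) = NZD 1,076,835.43

Net profit: NZD 3,835.43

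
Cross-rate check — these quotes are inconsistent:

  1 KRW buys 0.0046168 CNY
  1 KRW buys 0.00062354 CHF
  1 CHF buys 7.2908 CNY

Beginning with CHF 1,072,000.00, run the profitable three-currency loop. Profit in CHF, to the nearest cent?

Profitable loop is CHF → KRW → CNY → CHF:
CHF 1,072,000.00 ÷ 0.00062354 = KRW 1,719,216,089
KRW 1,719,216,089 × 0.0046168 = CNY 7,937,276.84
CNY 7,937,276.84 ÷ 7.2908 = CHF 1,088,670.22
Profit = CHF 1,088,670.22 − CHF 1,072,000.00

Profit: CHF 16,670.22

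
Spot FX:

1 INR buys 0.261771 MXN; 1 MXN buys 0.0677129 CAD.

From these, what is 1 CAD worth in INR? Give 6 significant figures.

CAD/INR = 56.4166

1 CAD ÷ 0.0677129 = 14.7682 MXN
14.7682 MXN ÷ 0.261771 = 56.4166 INR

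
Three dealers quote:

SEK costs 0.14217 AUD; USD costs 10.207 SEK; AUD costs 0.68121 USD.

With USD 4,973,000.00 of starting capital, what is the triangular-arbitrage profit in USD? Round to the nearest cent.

Profitable loop is USD → AUD → SEK → USD:
USD 4,973,000.00 ÷ 0.68121 = AUD 7,300,245.15
AUD 7,300,245.15 ÷ 0.14217 = SEK 51,348,703.33
SEK 51,348,703.33 ÷ 10.207 = USD 5,030,734.14
Profit = USD 5,030,734.14 − USD 4,973,000.00

Profit: USD 57,734.14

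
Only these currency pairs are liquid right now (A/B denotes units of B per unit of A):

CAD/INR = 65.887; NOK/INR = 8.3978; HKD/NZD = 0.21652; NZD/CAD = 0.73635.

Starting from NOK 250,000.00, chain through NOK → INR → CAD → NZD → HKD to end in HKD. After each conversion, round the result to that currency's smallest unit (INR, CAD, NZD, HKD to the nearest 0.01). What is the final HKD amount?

NOK 250,000.00 × 8.3978 = INR 2,099,450.00
INR 2,099,450.00 ÷ 65.887 = CAD 31,864.40
CAD 31,864.40 ÷ 0.73635 = NZD 43,273.44
NZD 43,273.44 ÷ 0.21652 = HKD 199,858.86

HKD 199,858.86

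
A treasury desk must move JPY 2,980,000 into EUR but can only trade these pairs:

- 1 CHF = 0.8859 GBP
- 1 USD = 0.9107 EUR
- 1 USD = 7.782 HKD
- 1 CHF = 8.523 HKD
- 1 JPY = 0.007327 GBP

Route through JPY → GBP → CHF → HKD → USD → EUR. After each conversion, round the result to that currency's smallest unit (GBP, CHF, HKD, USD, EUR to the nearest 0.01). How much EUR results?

JPY 2,980,000 × 0.007327 = GBP 21,834.46
GBP 21,834.46 ÷ 0.8859 = CHF 24,646.64
CHF 24,646.64 × 8.523 = HKD 210,063.31
HKD 210,063.31 ÷ 7.782 = USD 26,993.49
USD 26,993.49 × 0.9107 = EUR 24,582.97

EUR 24,582.97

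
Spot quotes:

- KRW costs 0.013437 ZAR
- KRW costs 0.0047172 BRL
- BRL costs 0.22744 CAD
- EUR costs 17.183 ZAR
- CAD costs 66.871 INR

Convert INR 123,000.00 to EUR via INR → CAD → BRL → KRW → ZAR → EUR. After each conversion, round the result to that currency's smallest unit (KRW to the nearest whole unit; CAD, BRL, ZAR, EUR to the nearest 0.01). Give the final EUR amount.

INR 123,000.00 ÷ 66.871 = CAD 1,839.36
CAD 1,839.36 ÷ 0.22744 = BRL 8,087.23
BRL 8,087.23 ÷ 0.0047172 = KRW 1,714,413
KRW 1,714,413 × 0.013437 = ZAR 23,036.57
ZAR 23,036.57 ÷ 17.183 = EUR 1,340.66

EUR 1,340.66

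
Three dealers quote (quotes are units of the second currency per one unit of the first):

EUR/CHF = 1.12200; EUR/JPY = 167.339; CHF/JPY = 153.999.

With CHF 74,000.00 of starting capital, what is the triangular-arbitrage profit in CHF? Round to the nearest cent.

Profitable loop is CHF → JPY → EUR → CHF:
CHF 74,000.00 × 153.999 = JPY 11,395,926
JPY 11,395,926 ÷ 167.339 = EUR 68,100.84
EUR 68,100.84 × 1.12200 = CHF 76,409.14
Profit = CHF 76,409.14 − CHF 74,000.00

Profit: CHF 2,409.14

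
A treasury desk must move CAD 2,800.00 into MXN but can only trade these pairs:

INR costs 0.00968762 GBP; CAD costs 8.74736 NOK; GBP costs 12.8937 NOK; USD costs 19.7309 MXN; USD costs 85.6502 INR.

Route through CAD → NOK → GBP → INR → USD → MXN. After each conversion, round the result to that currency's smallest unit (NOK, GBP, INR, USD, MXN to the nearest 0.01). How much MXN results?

MXN 45,170.94

CAD 2,800.00 × 8.74736 = NOK 24,492.61
NOK 24,492.61 ÷ 12.8937 = GBP 1,899.58
GBP 1,899.58 ÷ 0.00968762 = INR 196,083.25
INR 196,083.25 ÷ 85.6502 = USD 2,289.35
USD 2,289.35 × 19.7309 = MXN 45,170.94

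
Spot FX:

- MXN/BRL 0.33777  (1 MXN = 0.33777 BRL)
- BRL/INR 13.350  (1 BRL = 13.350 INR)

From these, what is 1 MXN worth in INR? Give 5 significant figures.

MXN/INR = 4.5092

1 MXN × 0.33777 = 0.33777 BRL
0.33777 BRL × 13.350 = 4.50923 INR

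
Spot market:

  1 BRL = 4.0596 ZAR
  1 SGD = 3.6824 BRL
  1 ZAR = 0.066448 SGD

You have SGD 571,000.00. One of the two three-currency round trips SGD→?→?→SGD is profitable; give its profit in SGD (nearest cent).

Profitable loop is SGD → ZAR → BRL → SGD:
SGD 571,000.00 ÷ 0.066448 = ZAR 8,593,185.65
ZAR 8,593,185.65 ÷ 4.0596 = BRL 2,116,756.74
BRL 2,116,756.74 ÷ 3.6824 = SGD 574,830.75
Profit = SGD 574,830.75 − SGD 571,000.00

Profit: SGD 3,830.75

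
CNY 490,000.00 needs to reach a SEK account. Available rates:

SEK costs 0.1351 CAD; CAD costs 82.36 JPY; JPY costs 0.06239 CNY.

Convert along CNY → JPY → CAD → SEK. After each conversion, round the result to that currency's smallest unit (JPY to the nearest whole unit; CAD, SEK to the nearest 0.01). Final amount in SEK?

SEK 705,845.15

CNY 490,000.00 ÷ 0.06239 = JPY 7,853,823
JPY 7,853,823 ÷ 82.36 = CAD 95,359.68
CAD 95,359.68 ÷ 0.1351 = SEK 705,845.15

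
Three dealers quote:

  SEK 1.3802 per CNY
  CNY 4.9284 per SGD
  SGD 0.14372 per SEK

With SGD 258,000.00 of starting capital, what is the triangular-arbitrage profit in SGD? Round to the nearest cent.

Profitable loop is SGD → SEK → CNY → SGD:
SGD 258,000.00 ÷ 0.14372 = SEK 1,795,157.25
SEK 1,795,157.25 ÷ 1.3802 = CNY 1,300,650.09
CNY 1,300,650.09 ÷ 4.9284 = SGD 263,909.20
Profit = SGD 263,909.20 − SGD 258,000.00

Profit: SGD 5,909.20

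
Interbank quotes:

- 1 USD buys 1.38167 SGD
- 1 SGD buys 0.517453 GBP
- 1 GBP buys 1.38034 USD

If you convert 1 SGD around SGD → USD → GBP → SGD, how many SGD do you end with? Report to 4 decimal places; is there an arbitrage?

1.0133 (arbitrage exists)

Around SGD → USD → GBP → SGD: 1 ÷ 1.38167 ÷ 1.38034 ÷ 0.517453 = 1.013302
Product > 1; profitable direction is SGD → USD → GBP → SGD.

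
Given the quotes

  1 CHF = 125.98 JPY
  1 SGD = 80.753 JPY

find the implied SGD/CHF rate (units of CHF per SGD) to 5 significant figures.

SGD/CHF = 0.64100

1 SGD × 80.753 = 80.753 JPY
80.753 JPY ÷ 125.98 = 0.640999 CHF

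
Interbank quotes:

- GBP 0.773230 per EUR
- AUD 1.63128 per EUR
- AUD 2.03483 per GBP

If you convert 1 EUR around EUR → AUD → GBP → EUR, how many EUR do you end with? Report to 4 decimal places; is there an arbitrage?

Around EUR → AUD → GBP → EUR: 1 × 1.63128 ÷ 2.03483 ÷ 0.773230 = 1.036792
Product > 1; profitable direction is EUR → AUD → GBP → EUR.

1.0368 (arbitrage exists)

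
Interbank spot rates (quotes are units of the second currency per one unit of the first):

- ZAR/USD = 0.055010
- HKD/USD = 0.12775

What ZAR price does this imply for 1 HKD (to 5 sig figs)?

HKD/ZAR = 2.3223

1 HKD × 0.12775 = 0.12775 USD
0.12775 USD ÷ 0.055010 = 2.32231 ZAR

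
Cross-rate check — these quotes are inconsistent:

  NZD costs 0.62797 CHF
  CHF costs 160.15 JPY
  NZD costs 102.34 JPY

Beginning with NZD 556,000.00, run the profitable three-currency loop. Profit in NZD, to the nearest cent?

Profit: NZD 9,788.82

Profitable loop is NZD → JPY → CHF → NZD:
NZD 556,000.00 × 102.34 = JPY 56,901,040
JPY 56,901,040 ÷ 160.15 = CHF 355,298.41
CHF 355,298.41 ÷ 0.62797 = NZD 565,788.82
Profit = NZD 565,788.82 − NZD 556,000.00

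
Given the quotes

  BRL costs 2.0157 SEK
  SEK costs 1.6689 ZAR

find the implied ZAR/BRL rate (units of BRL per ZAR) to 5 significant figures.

1 ZAR ÷ 1.6689 = 0.599197 SEK
0.599197 SEK ÷ 2.0157 = 0.297265 BRL

ZAR/BRL = 0.29727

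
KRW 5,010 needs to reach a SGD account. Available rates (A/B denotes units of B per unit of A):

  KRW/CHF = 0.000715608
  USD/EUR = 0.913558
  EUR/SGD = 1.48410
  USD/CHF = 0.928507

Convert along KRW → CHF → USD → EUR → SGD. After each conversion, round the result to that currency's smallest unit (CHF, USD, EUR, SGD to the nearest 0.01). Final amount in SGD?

KRW 5,010 × 0.000715608 = CHF 3.59
CHF 3.59 ÷ 0.928507 = USD 3.87
USD 3.87 × 0.913558 = EUR 3.54
EUR 3.54 × 1.48410 = SGD 5.25

SGD 5.25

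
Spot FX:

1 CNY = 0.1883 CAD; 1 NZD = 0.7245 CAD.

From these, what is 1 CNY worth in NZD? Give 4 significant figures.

CNY/NZD = 0.2599

1 CNY × 0.1883 = 0.1883 CAD
0.1883 CAD ÷ 0.7245 = 0.259903 NZD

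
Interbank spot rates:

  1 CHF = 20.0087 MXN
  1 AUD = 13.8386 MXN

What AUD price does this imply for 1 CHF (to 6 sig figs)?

1 CHF × 20.0087 = 20.0087 MXN
20.0087 MXN ÷ 13.8386 = 1.44586 AUD

CHF/AUD = 1.44586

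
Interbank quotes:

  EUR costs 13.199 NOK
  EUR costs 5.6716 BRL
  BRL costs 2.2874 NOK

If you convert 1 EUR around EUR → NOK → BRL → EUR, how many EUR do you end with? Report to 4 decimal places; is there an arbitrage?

1.0174 (arbitrage exists)

Around EUR → NOK → BRL → EUR: 1 × 13.199 ÷ 2.2874 ÷ 5.6716 = 1.017404
Product > 1; profitable direction is EUR → NOK → BRL → EUR.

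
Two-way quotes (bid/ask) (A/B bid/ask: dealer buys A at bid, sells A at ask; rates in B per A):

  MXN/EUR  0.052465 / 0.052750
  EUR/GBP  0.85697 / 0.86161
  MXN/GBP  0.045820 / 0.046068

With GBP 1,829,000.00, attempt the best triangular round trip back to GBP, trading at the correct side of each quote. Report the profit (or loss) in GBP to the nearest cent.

Best loop GBP → EUR → MXN → GBP:
GBP 1,829,000.00 ÷ 0.86161 (buy EUR at ask) = EUR 2,122,770.16
EUR 2,122,770.16 ÷ 0.052750 (buy MXN at ask) = MXN 40,242,088.39
MXN 40,242,088.39 × 0.045820 (sell MXN at bid) = GBP 1,843,892.49

Net profit: GBP 14,892.49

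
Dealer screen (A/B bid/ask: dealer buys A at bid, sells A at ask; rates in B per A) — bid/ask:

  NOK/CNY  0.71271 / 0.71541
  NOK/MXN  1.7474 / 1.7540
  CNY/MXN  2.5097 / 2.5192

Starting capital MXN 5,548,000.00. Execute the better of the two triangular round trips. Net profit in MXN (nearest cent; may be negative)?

Best loop MXN → NOK → CNY → MXN:
MXN 5,548,000.00 ÷ 1.7540 (buy NOK at ask) = NOK 3,163,055.87
NOK 3,163,055.87 × 0.71271 (sell NOK at bid) = CNY 2,254,341.55
CNY 2,254,341.55 × 2.5097 (sell CNY at bid) = MXN 5,657,720.99

Net profit: MXN 109,720.99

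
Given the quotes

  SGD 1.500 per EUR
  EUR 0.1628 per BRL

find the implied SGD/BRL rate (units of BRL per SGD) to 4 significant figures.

SGD/BRL = 4.095

1 SGD ÷ 1.500 = 0.666667 EUR
0.666667 EUR ÷ 0.1628 = 4.095 BRL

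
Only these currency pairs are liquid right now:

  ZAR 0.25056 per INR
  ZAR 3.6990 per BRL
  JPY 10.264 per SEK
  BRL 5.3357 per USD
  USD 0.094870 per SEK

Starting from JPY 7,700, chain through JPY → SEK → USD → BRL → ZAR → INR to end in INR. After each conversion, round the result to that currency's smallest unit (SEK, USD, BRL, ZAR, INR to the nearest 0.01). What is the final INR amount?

INR 5,606.08

JPY 7,700 ÷ 10.264 = SEK 750.19
SEK 750.19 × 0.094870 = USD 71.17
USD 71.17 × 5.3357 = BRL 379.74
BRL 379.74 × 3.6990 = ZAR 1,404.66
ZAR 1,404.66 ÷ 0.25056 = INR 5,606.08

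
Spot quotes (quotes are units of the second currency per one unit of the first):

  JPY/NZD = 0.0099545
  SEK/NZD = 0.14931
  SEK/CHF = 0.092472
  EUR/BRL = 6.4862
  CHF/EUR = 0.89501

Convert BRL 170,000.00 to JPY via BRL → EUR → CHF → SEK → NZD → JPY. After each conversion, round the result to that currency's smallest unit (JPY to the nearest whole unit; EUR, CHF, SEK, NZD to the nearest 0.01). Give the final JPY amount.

JPY 4,749,959

BRL 170,000.00 ÷ 6.4862 = EUR 26,209.49
EUR 26,209.49 ÷ 0.89501 = CHF 29,284.02
CHF 29,284.02 ÷ 0.092472 = SEK 316,679.86
SEK 316,679.86 × 0.14931 = NZD 47,283.47
NZD 47,283.47 ÷ 0.0099545 = JPY 4,749,959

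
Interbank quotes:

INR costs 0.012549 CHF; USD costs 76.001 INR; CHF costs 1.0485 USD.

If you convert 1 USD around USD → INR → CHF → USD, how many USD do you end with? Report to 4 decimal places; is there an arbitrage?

1.0000 (no arbitrage)

Around USD → INR → CHF → USD: 1 × 76.001 × 0.012549 × 1.0485 = 0.999993
Product ≈ 1 (deviation 0.001%, within rounding noise).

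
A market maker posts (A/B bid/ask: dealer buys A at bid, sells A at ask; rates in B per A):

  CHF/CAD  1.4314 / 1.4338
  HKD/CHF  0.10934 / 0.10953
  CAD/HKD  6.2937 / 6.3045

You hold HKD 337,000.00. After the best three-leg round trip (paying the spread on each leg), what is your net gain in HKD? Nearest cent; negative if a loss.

Best loop HKD → CAD → CHF → HKD:
HKD 337,000.00 ÷ 6.3045 (buy CAD at ask) = CAD 53,453.88
CAD 53,453.88 ÷ 1.4338 (buy CHF at ask) = CHF 37,281.27
CHF 37,281.27 ÷ 0.10953 (buy HKD at ask) = HKD 340,374.95

Net profit: HKD 3,374.95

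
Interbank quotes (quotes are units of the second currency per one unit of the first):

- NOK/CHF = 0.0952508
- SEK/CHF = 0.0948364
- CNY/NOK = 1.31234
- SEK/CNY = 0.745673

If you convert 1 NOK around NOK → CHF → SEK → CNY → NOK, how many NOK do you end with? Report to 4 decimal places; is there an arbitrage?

0.9829 (arbitrage exists)

Around NOK → CHF → SEK → CNY → NOK: 1 × 0.0952508 ÷ 0.0948364 × 0.745673 × 1.31234 = 0.982853
Product < 1; profitable direction is NOK → CNY → SEK → CHF → NOK.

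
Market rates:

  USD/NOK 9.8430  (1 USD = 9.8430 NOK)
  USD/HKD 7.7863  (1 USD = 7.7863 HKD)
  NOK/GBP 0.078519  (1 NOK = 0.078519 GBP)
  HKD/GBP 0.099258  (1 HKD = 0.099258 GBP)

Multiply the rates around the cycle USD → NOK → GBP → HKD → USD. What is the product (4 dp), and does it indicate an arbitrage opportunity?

1.0000 (no arbitrage)

Around USD → NOK → GBP → HKD → USD: 1 × 9.8430 × 0.078519 ÷ 0.099258 ÷ 7.7863 = 1.000013
Product ≈ 1 (deviation 0.001%, within rounding noise).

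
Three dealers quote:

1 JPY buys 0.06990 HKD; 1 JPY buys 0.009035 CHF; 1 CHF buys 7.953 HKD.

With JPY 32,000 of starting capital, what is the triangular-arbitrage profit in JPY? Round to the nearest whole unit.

Profitable loop is JPY → CHF → HKD → JPY:
JPY 32,000 × 0.009035 = CHF 289.12
CHF 289.12 × 7.953 = HKD 2,299.37
HKD 2,299.37 ÷ 0.06990 = JPY 32,895
Profit = JPY 32,895 − JPY 32,000

Profit: JPY 895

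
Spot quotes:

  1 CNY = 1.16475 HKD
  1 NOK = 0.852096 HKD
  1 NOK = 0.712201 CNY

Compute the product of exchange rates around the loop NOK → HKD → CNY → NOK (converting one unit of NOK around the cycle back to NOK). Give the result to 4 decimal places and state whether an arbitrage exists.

Around NOK → HKD → CNY → NOK: 1 × 0.852096 ÷ 1.16475 ÷ 0.712201 = 1.027196
Product > 1; profitable direction is NOK → HKD → CNY → NOK.

1.0272 (arbitrage exists)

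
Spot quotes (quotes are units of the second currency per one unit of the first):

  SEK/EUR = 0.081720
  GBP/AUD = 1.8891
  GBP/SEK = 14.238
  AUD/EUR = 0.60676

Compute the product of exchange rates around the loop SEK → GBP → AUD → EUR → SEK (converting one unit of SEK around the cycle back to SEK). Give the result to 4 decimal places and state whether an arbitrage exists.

0.9851 (arbitrage exists)

Around SEK → GBP → AUD → EUR → SEK: 1 ÷ 14.238 × 1.8891 × 0.60676 ÷ 0.081720 = 0.985132
Product < 1; profitable direction is SEK → EUR → AUD → GBP → SEK.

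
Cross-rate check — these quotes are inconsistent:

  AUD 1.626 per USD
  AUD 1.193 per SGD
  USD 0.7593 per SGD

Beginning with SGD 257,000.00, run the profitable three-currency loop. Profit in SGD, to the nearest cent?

Profit: SGD 8,966.31

Profitable loop is SGD → USD → AUD → SGD:
SGD 257,000.00 × 0.7593 = USD 195,140.10
USD 195,140.10 × 1.626 = AUD 317,297.80
AUD 317,297.80 ÷ 1.193 = SGD 265,966.31
Profit = SGD 265,966.31 − SGD 257,000.00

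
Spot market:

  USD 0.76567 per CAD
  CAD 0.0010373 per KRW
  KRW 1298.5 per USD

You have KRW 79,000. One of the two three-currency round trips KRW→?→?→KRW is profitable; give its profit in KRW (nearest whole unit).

Profit: KRW 2,473

Profitable loop is KRW → CAD → USD → KRW:
KRW 79,000 × 0.0010373 = CAD 81.95
CAD 81.95 × 0.76567 = USD 62.74
USD 62.74 × 1298.5 = KRW 81,473
Profit = KRW 81,473 − KRW 79,000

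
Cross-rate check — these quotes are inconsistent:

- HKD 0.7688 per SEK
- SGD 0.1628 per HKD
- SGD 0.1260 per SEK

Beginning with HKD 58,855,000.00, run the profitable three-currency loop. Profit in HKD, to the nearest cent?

Profit: HKD 394,697.03

Profitable loop is HKD → SEK → SGD → HKD:
HKD 58,855,000.00 ÷ 0.7688 = SEK 76,554,370.45
SEK 76,554,370.45 × 0.1260 = SGD 9,645,850.68
SGD 9,645,850.68 ÷ 0.1628 = HKD 59,249,697.03
Profit = HKD 59,249,697.03 − HKD 58,855,000.00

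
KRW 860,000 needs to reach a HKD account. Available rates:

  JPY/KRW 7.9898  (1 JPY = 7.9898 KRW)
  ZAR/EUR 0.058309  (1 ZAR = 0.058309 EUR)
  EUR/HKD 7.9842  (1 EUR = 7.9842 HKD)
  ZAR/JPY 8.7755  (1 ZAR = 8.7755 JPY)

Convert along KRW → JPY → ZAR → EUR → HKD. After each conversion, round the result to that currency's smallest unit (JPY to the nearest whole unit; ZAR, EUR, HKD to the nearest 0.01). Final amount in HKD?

KRW 860,000 ÷ 7.9898 = JPY 107,637
JPY 107,637 ÷ 8.7755 = ZAR 12,265.63
ZAR 12,265.63 × 0.058309 = EUR 715.20
EUR 715.20 × 7.9842 = HKD 5,710.30

HKD 5,710.30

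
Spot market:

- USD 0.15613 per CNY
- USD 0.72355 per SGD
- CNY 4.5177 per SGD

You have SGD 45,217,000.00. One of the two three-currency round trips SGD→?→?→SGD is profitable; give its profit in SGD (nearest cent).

Profitable loop is SGD → USD → CNY → SGD:
SGD 45,217,000.00 × 0.72355 = USD 32,716,760.35
USD 32,716,760.35 ÷ 0.15613 = CNY 209,548,199.26
CNY 209,548,199.26 ÷ 4.5177 = SGD 46,383,823.46
Profit = SGD 46,383,823.46 − SGD 45,217,000.00

Profit: SGD 1,166,823.46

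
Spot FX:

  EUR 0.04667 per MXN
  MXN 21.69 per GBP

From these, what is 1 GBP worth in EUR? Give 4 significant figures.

GBP/EUR = 1.012

1 GBP × 21.69 = 21.69 MXN
21.69 MXN × 0.04667 = 1.01227 EUR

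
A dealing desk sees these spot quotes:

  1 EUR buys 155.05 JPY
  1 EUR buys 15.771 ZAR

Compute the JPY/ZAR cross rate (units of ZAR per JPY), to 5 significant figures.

1 JPY ÷ 155.05 = 0.00644953 EUR
0.00644953 EUR × 15.771 = 0.101716 ZAR

JPY/ZAR = 0.10172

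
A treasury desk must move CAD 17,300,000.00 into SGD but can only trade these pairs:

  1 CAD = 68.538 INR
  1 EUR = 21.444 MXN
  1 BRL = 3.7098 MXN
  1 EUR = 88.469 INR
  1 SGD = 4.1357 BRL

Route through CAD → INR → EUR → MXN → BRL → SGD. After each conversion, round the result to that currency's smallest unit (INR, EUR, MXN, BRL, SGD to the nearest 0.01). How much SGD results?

SGD 18,732,368.21

CAD 17,300,000.00 × 68.538 = INR 1,185,707,400.00
INR 1,185,707,400.00 ÷ 88.469 = EUR 13,402,518.40
EUR 13,402,518.40 × 21.444 = MXN 287,403,604.57
MXN 287,403,604.57 ÷ 3.7098 = BRL 77,471,455.22
BRL 77,471,455.22 ÷ 4.1357 = SGD 18,732,368.21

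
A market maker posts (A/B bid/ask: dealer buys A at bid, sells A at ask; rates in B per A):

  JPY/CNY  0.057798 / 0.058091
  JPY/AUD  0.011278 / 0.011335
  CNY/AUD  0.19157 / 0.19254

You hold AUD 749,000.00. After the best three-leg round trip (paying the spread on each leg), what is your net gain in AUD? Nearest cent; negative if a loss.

Net profit: AUD 6,238.44

Best loop AUD → CNY → JPY → AUD:
AUD 749,000.00 ÷ 0.19254 (buy CNY at ask) = CNY 3,890,100.76
CNY 3,890,100.76 ÷ 0.058091 (buy JPY at ask) = JPY 66,965,636
JPY 66,965,636 × 0.011278 (sell JPY at bid) = AUD 755,238.44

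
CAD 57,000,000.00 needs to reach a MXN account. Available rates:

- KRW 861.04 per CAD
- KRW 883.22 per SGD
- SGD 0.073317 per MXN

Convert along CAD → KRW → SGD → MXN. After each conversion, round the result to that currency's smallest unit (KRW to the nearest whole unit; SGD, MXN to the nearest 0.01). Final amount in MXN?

CAD 57,000,000.00 × 861.04 = KRW 49,079,280,000
KRW 49,079,280,000 ÷ 883.22 = SGD 55,568,578.61
SGD 55,568,578.61 ÷ 0.073317 = MXN 757,922,154.62

MXN 757,922,154.62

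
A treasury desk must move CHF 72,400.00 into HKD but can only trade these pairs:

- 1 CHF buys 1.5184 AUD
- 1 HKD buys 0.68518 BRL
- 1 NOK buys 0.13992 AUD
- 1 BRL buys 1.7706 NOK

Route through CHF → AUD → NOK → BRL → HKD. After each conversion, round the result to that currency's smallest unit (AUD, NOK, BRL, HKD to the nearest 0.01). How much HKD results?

CHF 72,400.00 × 1.5184 = AUD 109,932.16
AUD 109,932.16 ÷ 0.13992 = NOK 785,678.67
NOK 785,678.67 ÷ 1.7706 = BRL 443,735.84
BRL 443,735.84 ÷ 0.68518 = HKD 647,619.37

HKD 647,619.37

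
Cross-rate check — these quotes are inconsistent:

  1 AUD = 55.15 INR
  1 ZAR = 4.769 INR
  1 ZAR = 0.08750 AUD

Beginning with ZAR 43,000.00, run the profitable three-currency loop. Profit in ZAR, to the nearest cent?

Profit: ZAR 510.56

Profitable loop is ZAR → AUD → INR → ZAR:
ZAR 43,000.00 × 0.08750 = AUD 3,762.50
AUD 3,762.50 × 55.15 = INR 207,501.87
INR 207,501.87 ÷ 4.769 = ZAR 43,510.56
Profit = ZAR 43,510.56 − ZAR 43,000.00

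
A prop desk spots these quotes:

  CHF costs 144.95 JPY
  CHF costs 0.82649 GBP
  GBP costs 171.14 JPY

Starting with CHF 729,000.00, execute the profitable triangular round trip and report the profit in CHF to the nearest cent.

Profitable loop is CHF → JPY → GBP → CHF:
CHF 729,000.00 × 144.95 = JPY 105,668,550
JPY 105,668,550 ÷ 171.14 = GBP 617,439.23
GBP 617,439.23 ÷ 0.82649 = CHF 747,061.95
Profit = CHF 747,061.95 − CHF 729,000.00

Profit: CHF 18,061.95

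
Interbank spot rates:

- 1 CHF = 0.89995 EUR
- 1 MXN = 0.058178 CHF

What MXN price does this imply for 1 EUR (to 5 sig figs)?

1 EUR ÷ 0.89995 = 1.11117 CHF
1.11117 CHF ÷ 0.058178 = 19.0995 MXN

EUR/MXN = 19.100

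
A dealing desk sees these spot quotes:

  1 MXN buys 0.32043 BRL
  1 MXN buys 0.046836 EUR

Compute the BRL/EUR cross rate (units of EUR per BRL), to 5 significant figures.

BRL/EUR = 0.14617

1 BRL ÷ 0.32043 = 3.12081 MXN
3.12081 MXN × 0.046836 = 0.146166 EUR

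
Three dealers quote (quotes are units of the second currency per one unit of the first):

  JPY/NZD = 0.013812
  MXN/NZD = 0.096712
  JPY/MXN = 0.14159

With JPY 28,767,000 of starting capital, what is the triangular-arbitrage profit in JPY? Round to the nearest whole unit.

Profit: JPY 249,044

Profitable loop is JPY → NZD → MXN → JPY:
JPY 28,767,000 × 0.013812 = NZD 397,329.80
NZD 397,329.80 ÷ 0.096712 = MXN 4,108,381.63
MXN 4,108,381.63 ÷ 0.14159 = JPY 29,016,044
Profit = JPY 29,016,044 − JPY 28,767,000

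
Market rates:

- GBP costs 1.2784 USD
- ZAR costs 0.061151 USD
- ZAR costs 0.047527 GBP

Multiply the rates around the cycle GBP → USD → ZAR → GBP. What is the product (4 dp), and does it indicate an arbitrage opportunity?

Around GBP → USD → ZAR → GBP: 1 × 1.2784 ÷ 0.061151 × 0.047527 = 0.993582
Product < 1; profitable direction is GBP → ZAR → USD → GBP.

0.9936 (arbitrage exists)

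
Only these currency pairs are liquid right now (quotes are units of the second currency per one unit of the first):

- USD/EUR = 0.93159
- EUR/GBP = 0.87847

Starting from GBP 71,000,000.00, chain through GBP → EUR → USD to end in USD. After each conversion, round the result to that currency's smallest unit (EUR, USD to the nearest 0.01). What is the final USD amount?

GBP 71,000,000.00 ÷ 0.87847 = EUR 80,822,338.84
EUR 80,822,338.84 ÷ 0.93159 = USD 86,757,413.50

USD 86,757,413.50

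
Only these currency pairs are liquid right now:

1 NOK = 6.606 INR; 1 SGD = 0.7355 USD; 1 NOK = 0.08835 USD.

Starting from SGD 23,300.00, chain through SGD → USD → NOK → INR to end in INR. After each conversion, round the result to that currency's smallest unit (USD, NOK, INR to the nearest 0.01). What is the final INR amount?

INR 1,281,358.36

SGD 23,300.00 × 0.7355 = USD 17,137.15
USD 17,137.15 ÷ 0.08835 = NOK 193,968.87
NOK 193,968.87 × 6.606 = INR 1,281,358.36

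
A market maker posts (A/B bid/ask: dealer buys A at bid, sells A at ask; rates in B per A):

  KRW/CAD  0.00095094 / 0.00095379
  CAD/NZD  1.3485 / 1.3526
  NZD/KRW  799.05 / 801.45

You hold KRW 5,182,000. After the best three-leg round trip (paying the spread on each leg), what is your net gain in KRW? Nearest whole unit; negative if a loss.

Best loop KRW → CAD → NZD → KRW:
KRW 5,182,000 × 0.00095094 (sell KRW at bid) = CAD 4,927.77
CAD 4,927.77 × 1.3485 (sell CAD at bid) = NZD 6,645.10
NZD 6,645.10 × 799.05 (sell NZD at bid) = KRW 5,309,767

Net profit: KRW 127,767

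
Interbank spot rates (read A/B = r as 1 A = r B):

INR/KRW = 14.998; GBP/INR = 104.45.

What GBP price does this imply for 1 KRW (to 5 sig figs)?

KRW/GBP = 0.00063835

1 KRW ÷ 14.998 = 0.0666756 INR
0.0666756 INR ÷ 104.45 = 0.000638349 GBP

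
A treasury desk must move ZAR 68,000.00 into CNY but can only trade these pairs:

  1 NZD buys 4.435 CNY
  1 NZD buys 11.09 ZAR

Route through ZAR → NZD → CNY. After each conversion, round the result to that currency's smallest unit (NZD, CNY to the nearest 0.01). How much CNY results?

ZAR 68,000.00 ÷ 11.09 = NZD 6,131.65
NZD 6,131.65 × 4.435 = CNY 27,193.87

CNY 27,193.87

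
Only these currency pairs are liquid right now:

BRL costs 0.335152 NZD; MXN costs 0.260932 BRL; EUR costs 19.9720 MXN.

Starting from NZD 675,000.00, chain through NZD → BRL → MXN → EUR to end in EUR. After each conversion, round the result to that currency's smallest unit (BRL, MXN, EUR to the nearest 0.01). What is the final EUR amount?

NZD 675,000.00 ÷ 0.335152 = BRL 2,014,011.55
BRL 2,014,011.55 ÷ 0.260932 = MXN 7,718,530.31
MXN 7,718,530.31 ÷ 19.9720 = EUR 386,467.57

EUR 386,467.57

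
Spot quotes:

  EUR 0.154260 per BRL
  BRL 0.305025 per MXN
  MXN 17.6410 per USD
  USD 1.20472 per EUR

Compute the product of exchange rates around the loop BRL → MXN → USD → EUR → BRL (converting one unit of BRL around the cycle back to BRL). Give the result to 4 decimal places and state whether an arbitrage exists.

1.0000 (no arbitrage)

Around BRL → MXN → USD → EUR → BRL: 1 ÷ 0.305025 ÷ 17.6410 ÷ 1.20472 ÷ 0.154260 = 1.000004
Product ≈ 1 (deviation 0.000%, within rounding noise).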